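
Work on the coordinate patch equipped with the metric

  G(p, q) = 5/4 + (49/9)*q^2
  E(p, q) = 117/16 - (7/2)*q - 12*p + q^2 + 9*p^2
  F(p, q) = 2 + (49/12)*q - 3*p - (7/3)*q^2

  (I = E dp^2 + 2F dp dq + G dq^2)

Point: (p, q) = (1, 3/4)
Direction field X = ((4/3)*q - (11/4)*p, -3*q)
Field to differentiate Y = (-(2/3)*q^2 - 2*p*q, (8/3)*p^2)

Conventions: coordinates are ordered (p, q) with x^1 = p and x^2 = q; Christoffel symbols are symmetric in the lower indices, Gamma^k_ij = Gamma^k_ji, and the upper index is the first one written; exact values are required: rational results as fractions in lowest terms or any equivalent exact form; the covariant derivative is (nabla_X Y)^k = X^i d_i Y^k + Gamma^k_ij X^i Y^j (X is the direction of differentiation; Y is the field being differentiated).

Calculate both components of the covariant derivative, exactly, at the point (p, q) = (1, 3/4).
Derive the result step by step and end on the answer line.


E = 9/4, F = 3/4, G = 69/16 at the point
E_p = 6, E_q = -2, F_p = -3, F_q = 7/12, G_p = 0, G_q = 49/6
EG - F^2 = 585/64;  g^inv = (64/585) * [[69/16, -3/4], [-3/4, 9/4]]
first-kind symbols [ij,l] = (1/2)(d_i g_jl + d_j g_il - d_l g_ij): [pp,p] = E_p/2 = 3, [pp,q] = F_p - E_q/2 = -2, [pq,p] = E_q/2 = -1, [pq,q] = G_p/2 = 0, [qq,p] = F_q - G_p/2 = 7/12, [qq,q] = G_q/2 = 49/12
Gamma^p_ij = (G*[ij,p] - F*[ij,q])/(EG - F^2), Gamma^q_ij = (E*[ij,q] - F*[ij,p])/(EG - F^2)
Gamma_ppp = 308/195, Gamma_ppq = -92/195, Gamma_pqq = -7/117, Gamma_qpp = -48/65, Gamma_qpq = 16/195, Gamma_qqq = 112/117
X = (-7/4, -9/4), Y = (-15/8, 8/3) at the point

Answer: (nabla_X Y)^p = 70799/4680, (nabla_X Y)^q = -10259/585


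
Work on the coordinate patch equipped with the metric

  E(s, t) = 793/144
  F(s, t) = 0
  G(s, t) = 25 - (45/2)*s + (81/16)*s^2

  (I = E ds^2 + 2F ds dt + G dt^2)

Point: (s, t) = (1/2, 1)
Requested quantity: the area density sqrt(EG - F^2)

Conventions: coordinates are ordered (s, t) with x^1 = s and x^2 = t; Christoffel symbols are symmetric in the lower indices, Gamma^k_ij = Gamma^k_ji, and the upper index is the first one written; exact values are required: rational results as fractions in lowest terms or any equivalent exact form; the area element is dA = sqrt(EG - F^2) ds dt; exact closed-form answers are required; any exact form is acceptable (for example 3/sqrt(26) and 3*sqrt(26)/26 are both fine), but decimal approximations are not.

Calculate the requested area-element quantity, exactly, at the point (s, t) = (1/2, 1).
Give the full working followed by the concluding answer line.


E = 793/144, F = 0, G = 961/64; EG - F^2 = 762073/9216

Answer: sqrt(EG - F^2) = 31*sqrt(793)/96


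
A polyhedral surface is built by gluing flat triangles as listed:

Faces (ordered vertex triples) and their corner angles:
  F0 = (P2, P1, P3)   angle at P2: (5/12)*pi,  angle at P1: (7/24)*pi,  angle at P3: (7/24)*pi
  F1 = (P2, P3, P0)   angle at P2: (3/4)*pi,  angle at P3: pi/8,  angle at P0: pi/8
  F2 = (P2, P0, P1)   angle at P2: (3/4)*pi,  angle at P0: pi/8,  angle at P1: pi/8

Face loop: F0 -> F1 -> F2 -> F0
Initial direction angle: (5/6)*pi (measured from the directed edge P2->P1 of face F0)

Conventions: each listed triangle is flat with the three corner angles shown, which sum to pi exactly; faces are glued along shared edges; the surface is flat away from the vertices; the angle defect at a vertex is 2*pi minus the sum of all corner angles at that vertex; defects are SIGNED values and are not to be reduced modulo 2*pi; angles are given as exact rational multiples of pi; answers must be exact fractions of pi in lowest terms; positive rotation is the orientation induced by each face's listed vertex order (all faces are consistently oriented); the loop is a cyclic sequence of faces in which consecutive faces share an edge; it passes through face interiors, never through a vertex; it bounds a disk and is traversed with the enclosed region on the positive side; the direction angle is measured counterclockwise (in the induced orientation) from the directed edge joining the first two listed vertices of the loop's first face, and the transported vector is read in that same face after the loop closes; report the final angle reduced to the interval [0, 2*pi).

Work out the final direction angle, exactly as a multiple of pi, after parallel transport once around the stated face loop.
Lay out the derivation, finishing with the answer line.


enclosed vertex P2: corner angles sum to (23/12)*pi, defect = 2*pi - (23/12)*pi = pi/12
the final direction is the initial angle plus the enclosed defects, taken mod 2*pi in the induced orientation
final angle = (5/6)*pi + pi/12 = (11/12)*pi (mod 2*pi)

Answer: final direction angle = (11/12)*pi


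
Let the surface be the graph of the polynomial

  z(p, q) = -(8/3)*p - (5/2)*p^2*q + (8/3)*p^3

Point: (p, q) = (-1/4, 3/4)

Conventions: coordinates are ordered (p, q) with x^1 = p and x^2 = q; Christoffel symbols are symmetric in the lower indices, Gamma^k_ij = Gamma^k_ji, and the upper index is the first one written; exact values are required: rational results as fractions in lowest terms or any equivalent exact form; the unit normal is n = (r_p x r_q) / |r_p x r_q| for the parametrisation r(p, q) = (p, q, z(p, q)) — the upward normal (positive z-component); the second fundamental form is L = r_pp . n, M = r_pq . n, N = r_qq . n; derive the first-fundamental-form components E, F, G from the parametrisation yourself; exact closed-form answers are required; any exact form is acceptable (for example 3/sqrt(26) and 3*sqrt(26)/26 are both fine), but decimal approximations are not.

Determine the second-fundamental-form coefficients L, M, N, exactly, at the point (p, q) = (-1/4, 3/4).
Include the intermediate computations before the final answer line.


z_p = -59/48, z_q = -5/32, z_pp = -31/4, z_pq = 5/4, z_qq = 0
E = 5785/2304, F = 295/1536, G = 1049/1024; answer radicand W^2 = 23365/9216
unnormalised second-form numerators: l = -31/4, m = 5/4, n = 0; L = l/sqrt(23365/9216), and similarly M = m/sqrt(W^2), N = n/sqrt(W^2)

Answer: L = -744*sqrt(23365)/23365, M = 24*sqrt(23365)/4673, N = 0


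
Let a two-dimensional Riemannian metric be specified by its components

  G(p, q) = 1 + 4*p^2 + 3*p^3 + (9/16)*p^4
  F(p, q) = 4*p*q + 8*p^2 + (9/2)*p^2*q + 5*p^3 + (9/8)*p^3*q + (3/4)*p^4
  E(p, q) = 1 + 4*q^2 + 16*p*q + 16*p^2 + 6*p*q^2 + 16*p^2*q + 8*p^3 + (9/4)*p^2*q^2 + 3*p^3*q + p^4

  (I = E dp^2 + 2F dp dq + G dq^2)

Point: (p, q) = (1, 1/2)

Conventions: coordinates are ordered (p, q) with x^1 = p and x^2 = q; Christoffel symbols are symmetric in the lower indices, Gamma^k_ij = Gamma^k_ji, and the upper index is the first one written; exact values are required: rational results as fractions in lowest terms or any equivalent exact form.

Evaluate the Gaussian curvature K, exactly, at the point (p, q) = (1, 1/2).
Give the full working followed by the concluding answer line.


E = 745/16, F = 297/16, G = 137/16, EG - F^2 = 433/8 at the point
E_p = 729/8, E_q = 189/4, F_p = 675/16, F_q = 77/8, G_p = 77/4, G_q = 0
E_qq = 49/2, F_pq = 131/8, G_pp = 131/4
Evaluate Brioschi's two determinant matrices M1, M2 and divide by (EG - F^2)^2.
M1 = [[-E_qq/2 + F_pq - G_pp/2, E_p/2, F_p - E_q/2], [F_q - G_p/2, E, F], [G_q/2, F, G]] = [[-49/4, 729/16, 297/16], [0, 745/16, 297/16], [0, 297/16, 137/16]]; det M1 = -21217/32
M2 = [[0, E_q/2, G_p/2], [E_q/2, E, F], [G_p/2, F, G]] = [[0, 189/8, 77/8], [189/8, 745/16, 297/16], [77/8, 297/16, 137/16]]; det M2 = -20825/32
det M1 - det M2 = -49/4; K = -49/4 / (433/8)^2 = -784/187489

Answer: K = -784/187489


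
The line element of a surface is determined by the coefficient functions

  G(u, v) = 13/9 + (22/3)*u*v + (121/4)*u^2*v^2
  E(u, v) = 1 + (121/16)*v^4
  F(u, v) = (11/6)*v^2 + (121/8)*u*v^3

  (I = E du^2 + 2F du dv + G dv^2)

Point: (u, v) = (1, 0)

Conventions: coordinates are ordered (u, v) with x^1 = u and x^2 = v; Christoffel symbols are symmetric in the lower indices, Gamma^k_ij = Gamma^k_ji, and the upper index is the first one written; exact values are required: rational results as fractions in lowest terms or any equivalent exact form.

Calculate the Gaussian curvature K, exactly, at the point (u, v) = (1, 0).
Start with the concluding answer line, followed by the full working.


Answer: K = 0

E = 1, F = 0, G = 13/9, EG - F^2 = 13/9 at the point
E_u = 0, E_v = 0, F_u = 0, F_v = 0, G_u = 0, G_v = 22/3
E_vv = 0, F_uv = 0, G_uu = 0
K follows from Brioschi's formula, (det M1 - det M2)/(EG - F^2)^2.
M1 = [[-E_vv/2 + F_uv - G_uu/2, E_u/2, F_u - E_v/2], [F_v - G_u/2, E, F], [G_v/2, F, G]] = [[0, 0, 0], [0, 1, 0], [11/3, 0, 13/9]]; det M1 = 0
M2 = [[0, E_v/2, G_u/2], [E_v/2, E, F], [G_u/2, F, G]] = [[0, 0, 0], [0, 1, 0], [0, 0, 13/9]]; det M2 = 0
det M1 - det M2 = 0; K = 0 / (13/9)^2 = 0


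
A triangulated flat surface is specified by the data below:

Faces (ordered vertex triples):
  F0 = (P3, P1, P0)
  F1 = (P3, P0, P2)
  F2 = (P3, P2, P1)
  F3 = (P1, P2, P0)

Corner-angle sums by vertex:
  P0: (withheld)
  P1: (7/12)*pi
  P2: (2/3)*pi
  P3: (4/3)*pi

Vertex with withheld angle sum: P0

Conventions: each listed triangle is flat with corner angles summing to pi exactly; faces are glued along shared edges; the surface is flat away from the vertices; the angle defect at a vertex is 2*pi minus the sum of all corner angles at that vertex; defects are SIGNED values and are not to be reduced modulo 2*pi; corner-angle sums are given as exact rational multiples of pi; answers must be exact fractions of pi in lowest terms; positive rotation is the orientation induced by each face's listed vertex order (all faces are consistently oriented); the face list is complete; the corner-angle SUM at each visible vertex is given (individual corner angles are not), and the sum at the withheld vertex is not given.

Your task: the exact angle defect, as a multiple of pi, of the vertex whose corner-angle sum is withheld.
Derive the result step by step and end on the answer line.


V = 4, E = 6, F = 4; chi = V - E + F = 2
Gauss-Bonnet: total defect = 2*pi*chi = 4*pi; visible defects sum to (41/12)*pi

Answer: defect(P0) = (7/12)*pi


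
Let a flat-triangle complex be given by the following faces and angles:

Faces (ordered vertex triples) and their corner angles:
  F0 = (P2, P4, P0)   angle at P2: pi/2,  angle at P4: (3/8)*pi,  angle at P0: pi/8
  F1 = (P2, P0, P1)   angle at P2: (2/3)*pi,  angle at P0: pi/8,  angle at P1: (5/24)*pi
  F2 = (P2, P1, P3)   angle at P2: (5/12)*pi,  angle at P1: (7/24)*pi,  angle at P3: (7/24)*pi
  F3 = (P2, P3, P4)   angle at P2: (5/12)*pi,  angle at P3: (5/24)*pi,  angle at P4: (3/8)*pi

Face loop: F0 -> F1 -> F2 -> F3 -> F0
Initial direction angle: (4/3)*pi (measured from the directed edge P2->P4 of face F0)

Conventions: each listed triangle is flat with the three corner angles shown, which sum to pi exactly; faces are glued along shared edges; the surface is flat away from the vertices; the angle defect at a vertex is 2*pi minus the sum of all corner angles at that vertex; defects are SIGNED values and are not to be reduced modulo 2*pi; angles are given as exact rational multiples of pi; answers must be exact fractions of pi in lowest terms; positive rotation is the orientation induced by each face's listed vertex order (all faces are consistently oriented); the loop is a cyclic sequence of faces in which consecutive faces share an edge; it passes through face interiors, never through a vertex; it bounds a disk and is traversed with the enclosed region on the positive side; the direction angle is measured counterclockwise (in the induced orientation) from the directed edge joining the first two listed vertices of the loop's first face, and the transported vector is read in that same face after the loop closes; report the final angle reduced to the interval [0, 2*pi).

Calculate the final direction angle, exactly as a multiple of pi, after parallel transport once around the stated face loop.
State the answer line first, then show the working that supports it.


Answer: final direction angle = (4/3)*pi

enclosed vertex P2: corner angles sum to 2*pi, defect = 2*pi - 2*pi = 0
the rotation equals the total enclosed defect, so the final angle is initial + defects (mod 2*pi)
final angle = (4/3)*pi + 0 = (4/3)*pi (mod 2*pi)


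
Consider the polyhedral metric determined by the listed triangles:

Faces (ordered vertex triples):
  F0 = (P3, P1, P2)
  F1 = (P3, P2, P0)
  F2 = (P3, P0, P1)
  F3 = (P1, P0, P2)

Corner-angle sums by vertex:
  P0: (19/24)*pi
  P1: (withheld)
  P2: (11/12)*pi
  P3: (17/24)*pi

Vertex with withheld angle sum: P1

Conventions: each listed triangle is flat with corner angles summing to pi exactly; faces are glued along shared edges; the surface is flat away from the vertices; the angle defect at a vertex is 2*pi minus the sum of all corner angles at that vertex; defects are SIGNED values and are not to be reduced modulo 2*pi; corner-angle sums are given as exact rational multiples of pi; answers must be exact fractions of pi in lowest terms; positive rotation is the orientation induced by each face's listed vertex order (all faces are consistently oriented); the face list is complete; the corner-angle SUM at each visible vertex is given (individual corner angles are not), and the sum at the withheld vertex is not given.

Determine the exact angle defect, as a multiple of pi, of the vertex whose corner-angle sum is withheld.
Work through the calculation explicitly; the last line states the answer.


V = 4, E = 6, F = 4; chi = V - E + F = 2
Gauss-Bonnet: total defect = 2*pi*chi = 4*pi; visible defects sum to (43/12)*pi

Answer: defect(P1) = (5/12)*pi


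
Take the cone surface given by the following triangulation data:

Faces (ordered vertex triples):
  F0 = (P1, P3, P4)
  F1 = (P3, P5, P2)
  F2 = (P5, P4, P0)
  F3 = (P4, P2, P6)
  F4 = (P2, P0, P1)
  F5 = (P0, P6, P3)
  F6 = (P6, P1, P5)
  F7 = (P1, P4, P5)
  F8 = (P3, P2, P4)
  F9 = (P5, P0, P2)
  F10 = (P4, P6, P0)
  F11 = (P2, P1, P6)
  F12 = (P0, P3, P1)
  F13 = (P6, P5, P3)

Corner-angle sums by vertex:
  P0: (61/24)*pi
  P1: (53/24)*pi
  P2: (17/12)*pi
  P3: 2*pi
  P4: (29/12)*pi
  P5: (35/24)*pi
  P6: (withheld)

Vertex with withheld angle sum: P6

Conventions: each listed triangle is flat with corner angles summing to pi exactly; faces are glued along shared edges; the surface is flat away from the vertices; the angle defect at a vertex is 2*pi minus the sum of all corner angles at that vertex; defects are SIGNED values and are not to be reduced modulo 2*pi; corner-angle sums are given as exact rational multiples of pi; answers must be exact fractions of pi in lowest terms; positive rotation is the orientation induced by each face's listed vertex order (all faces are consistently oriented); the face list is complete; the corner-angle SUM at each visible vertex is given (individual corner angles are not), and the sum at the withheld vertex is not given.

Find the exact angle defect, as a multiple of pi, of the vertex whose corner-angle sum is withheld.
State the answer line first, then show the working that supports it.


Answer: defect(P6) = pi/24

V = 7, E = 21, F = 14; chi = V - E + F = 0
Gauss-Bonnet: total defect = 2*pi*chi = 0; visible defects sum to -pi/24


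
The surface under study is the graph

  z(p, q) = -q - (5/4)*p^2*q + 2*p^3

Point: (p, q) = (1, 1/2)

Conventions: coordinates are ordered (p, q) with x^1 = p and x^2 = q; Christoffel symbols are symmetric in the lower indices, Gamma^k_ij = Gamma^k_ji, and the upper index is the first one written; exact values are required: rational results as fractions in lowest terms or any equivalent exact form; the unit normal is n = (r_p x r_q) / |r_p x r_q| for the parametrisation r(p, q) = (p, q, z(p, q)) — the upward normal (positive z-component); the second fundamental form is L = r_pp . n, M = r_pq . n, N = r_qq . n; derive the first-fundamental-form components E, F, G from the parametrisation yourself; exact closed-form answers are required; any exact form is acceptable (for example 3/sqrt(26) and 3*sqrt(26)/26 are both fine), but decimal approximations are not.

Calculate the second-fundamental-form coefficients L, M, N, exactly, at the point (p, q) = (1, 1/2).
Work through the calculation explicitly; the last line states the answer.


z_p = 19/4, z_q = -9/4, z_pp = 43/4, z_pq = -5/2, z_qq = 0
E = 377/16, F = -171/16, G = 97/16; answer radicand W^2 = 229/8
unnormalised second-form numerators: l = 43/4, m = -5/2, n = 0; L = l/sqrt(229/8), and similarly M = m/sqrt(W^2), N = n/sqrt(W^2)

Answer: L = 43*sqrt(458)/458, M = -5*sqrt(458)/229, N = 0


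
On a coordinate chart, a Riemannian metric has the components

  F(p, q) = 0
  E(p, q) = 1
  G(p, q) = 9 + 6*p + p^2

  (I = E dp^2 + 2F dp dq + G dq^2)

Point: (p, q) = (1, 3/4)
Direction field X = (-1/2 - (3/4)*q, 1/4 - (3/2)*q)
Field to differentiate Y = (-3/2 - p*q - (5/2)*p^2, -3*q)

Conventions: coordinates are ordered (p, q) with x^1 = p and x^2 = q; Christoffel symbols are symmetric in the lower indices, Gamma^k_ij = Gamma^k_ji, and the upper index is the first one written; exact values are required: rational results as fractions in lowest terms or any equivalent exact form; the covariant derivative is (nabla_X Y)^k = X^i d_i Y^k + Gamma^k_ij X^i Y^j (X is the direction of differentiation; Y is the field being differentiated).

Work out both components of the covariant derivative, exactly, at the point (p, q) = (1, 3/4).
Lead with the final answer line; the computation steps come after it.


Answer: (nabla_X Y)^p = -57/64, (nabla_X Y)^q = 1091/256

E = 1, F = 0, G = 16 at the point
E_p = 0, E_q = 0, F_p = 0, F_q = 0, G_p = 8, G_q = 0
EG - F^2 = 16;  g^inv = (1/16) * [[16, 0], [0, 1]]
first-kind symbols [ij,l] = (1/2)(d_i g_jl + d_j g_il - d_l g_ij): [pp,p] = E_p/2 = 0, [pp,q] = F_p - E_q/2 = 0, [pq,p] = E_q/2 = 0, [pq,q] = G_p/2 = 4, [qq,p] = F_q - G_p/2 = -4, [qq,q] = G_q/2 = 0
Gamma^p_ij = (G*[ij,p] - F*[ij,q])/(EG - F^2), Gamma^q_ij = (E*[ij,q] - F*[ij,p])/(EG - F^2)
Gamma_ppp = 0, Gamma_ppq = 0, Gamma_pqq = -4, Gamma_qpp = 0, Gamma_qpq = 1/4, Gamma_qqq = 0
X = (-17/16, -7/8), Y = (-19/4, -9/4) at the point


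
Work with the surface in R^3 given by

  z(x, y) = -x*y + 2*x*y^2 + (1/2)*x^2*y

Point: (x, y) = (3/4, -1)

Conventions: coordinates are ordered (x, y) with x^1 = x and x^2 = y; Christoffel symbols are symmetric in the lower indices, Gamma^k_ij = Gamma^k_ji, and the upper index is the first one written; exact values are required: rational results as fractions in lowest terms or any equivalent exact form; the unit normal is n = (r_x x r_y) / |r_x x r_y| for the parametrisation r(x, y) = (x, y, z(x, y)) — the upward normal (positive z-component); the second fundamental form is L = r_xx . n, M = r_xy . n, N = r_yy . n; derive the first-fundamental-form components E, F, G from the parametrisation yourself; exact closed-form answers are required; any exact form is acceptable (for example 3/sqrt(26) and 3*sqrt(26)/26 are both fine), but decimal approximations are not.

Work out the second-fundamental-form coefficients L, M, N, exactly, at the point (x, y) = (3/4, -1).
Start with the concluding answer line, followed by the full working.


Answer: L = -32*sqrt(18529)/18529, M = -136*sqrt(18529)/18529, N = 96*sqrt(18529)/18529

z_x = 9/4, z_y = -111/32, z_xx = -1, z_xy = -17/4, z_yy = 3
E = 97/16, F = -999/128, G = 13345/1024; answer radicand W^2 = 18529/1024
unnormalised second-form numerators: l = -1, m = -17/4, n = 3; L = l/sqrt(18529/1024), and similarly M = m/sqrt(W^2), N = n/sqrt(W^2)


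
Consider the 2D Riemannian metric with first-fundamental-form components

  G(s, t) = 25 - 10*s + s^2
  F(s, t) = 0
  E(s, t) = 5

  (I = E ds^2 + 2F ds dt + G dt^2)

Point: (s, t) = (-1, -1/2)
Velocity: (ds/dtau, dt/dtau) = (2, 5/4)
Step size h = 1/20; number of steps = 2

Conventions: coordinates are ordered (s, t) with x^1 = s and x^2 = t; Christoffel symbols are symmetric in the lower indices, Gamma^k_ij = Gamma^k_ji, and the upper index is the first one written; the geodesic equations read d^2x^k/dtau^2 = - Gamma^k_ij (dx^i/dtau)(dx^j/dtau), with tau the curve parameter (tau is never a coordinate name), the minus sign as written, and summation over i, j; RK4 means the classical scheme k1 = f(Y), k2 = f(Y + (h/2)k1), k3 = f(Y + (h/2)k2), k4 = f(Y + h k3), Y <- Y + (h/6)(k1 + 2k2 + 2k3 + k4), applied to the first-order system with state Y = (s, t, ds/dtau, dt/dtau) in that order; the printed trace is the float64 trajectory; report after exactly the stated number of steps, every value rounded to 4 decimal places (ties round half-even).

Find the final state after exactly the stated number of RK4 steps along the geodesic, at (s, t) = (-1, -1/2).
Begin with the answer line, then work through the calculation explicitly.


Answer: s = -0.8097, t = -0.3708, ds/dtau = 1.8030, dt/dtau = 1.3332

f(Y) = (ds/dtau, dt/dtau, -Gamma^s_ij Y'^i Y'^j, -Gamma^t_ij Y'^i Y'^j) with the Gammas evaluated at the stage position; h = 0.050000; intermediate values shown to 6 dp
step 0: s = -1.0000, t = -0.5000, ds/dtau = 2.0000, dt/dtau = 1.2500
step 1:
  k1: at (s, t) = (-1.000000, -0.500000), (ds/dtau, dt/dtau) = (2.000000, 1.250000); Gamma_sss = 0.000000, Gamma_sst = 0.000000, Gamma_stt = 1.200000, Gamma_tss = 0.000000, Gamma_tst = -0.166667, Gamma_ttt = 0.000000; k1 = (2.000000, 1.250000, -1.875000, 0.833333)
  k2: at (s, t) = (-0.950000, -0.468750), (ds/dtau, dt/dtau) = (1.953125, 1.270833); Gamma_sss = 0.000000, Gamma_sst = 0.000000, Gamma_stt = 1.190000, Gamma_tss = 0.000000, Gamma_tst = -0.168067, Gamma_ttt = 0.000000; k2 = (1.953125, 1.270833, -1.921871, 0.834318)
  k3: at (s, t) = (-0.951172, -0.468229), (ds/dtau, dt/dtau) = (1.951953, 1.270858); Gamma_sss = 0.000000, Gamma_sst = 0.000000, Gamma_stt = 1.190234, Gamma_tss = 0.000000, Gamma_tst = -0.168034, Gamma_ttt = 0.000000; k3 = (1.951953, 1.270858, -1.922324, 0.833670)
  k4: at (s, t) = (-0.902402, -0.436457), (ds/dtau, dt/dtau) = (1.903884, 1.291683); Gamma_sss = 0.000000, Gamma_sst = 0.000000, Gamma_stt = 1.180480, Gamma_tss = 0.000000, Gamma_tst = -0.169423, Gamma_ttt = 0.000000; k4 = (1.903884, 1.291683, -1.969568, 0.833293)
  Y <- Y + (h/6)(k1 + 2k2 + 2k3 + k4): s = -0.9024, t = -0.4365, ds/dtau = 1.9039, dt/dtau = 1.2917
step 2:
  k1: at (s, t) = (-0.902383, -0.436458), (ds/dtau, dt/dtau) = (1.903892, 1.291688); Gamma_sss = 0.000000, Gamma_sst = 0.000000, Gamma_stt = 1.180477, Gamma_tss = 0.000000, Gamma_tst = -0.169423, Gamma_ttt = 0.000000; k1 = (1.903892, 1.291688, -1.969577, 0.833302)
  k2: at (s, t) = (-0.854786, -0.404166), (ds/dtau, dt/dtau) = (1.854653, 1.312521); Gamma_sss = 0.000000, Gamma_sst = 0.000000, Gamma_stt = 1.170957, Gamma_tss = 0.000000, Gamma_tst = -0.170800, Gamma_ttt = 0.000000; k2 = (1.854653, 1.312521, -2.017221, 0.831549)
  k3: at (s, t) = (-0.856017, -0.403645), (ds/dtau, dt/dtau) = (1.853462, 1.312477); Gamma_sss = 0.000000, Gamma_sst = 0.000000, Gamma_stt = 1.171203, Gamma_tss = 0.000000, Gamma_tst = -0.170765, Gamma_ttt = 0.000000; k3 = (1.853462, 1.312477, -2.017510, 0.830812)
  k4: at (s, t) = (-0.809710, -0.370834), (ds/dtau, dt/dtau) = (1.803017, 1.333229); Gamma_sss = 0.000000, Gamma_sst = 0.000000, Gamma_stt = 1.161942, Gamma_tss = 0.000000, Gamma_tst = -0.172126, Gamma_ttt = 0.000000; k4 = (1.803017, 1.333229, -2.065351, 0.827523)
  Y <- Y + (h/6)(k1 + 2k2 + 2k3 + k4): s = -0.8097, t = -0.3708, ds/dtau = 1.8030, dt/dtau = 1.3332


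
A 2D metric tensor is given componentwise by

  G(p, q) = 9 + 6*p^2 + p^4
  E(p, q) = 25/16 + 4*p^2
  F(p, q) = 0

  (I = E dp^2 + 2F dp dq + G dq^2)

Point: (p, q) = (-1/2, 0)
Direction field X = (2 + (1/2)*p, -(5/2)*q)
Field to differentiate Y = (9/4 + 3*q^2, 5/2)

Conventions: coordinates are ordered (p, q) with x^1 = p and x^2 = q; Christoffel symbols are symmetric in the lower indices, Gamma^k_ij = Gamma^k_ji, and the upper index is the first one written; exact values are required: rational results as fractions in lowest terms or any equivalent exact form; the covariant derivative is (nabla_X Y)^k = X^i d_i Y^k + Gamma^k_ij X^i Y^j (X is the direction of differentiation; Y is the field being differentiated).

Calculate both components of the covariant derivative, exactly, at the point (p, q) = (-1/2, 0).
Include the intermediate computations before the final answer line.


E = 41/16, F = 0, G = 169/16 at the point
E_p = -4, E_q = 0, F_p = 0, F_q = 0, G_p = -13/2, G_q = 0
EG - F^2 = 6929/256;  g^inv = (256/6929) * [[169/16, 0], [0, 41/16]]
first-kind symbols [ij,l] = (1/2)(d_i g_jl + d_j g_il - d_l g_ij): [pp,p] = E_p/2 = -2, [pp,q] = F_p - E_q/2 = 0, [pq,p] = E_q/2 = 0, [pq,q] = G_p/2 = -13/4, [qq,p] = F_q - G_p/2 = 13/4, [qq,q] = G_q/2 = 0
Gamma^p_ij = (G*[ij,p] - F*[ij,q])/(EG - F^2), Gamma^q_ij = (E*[ij,q] - F*[ij,p])/(EG - F^2)
Gamma_ppp = -32/41, Gamma_ppq = 0, Gamma_pqq = 52/41, Gamma_qpp = 0, Gamma_qpq = -4/13, Gamma_qqq = 0
X = (7/4, 0), Y = (9/4, 5/2) at the point

Answer: (nabla_X Y)^p = -126/41, (nabla_X Y)^q = -35/26


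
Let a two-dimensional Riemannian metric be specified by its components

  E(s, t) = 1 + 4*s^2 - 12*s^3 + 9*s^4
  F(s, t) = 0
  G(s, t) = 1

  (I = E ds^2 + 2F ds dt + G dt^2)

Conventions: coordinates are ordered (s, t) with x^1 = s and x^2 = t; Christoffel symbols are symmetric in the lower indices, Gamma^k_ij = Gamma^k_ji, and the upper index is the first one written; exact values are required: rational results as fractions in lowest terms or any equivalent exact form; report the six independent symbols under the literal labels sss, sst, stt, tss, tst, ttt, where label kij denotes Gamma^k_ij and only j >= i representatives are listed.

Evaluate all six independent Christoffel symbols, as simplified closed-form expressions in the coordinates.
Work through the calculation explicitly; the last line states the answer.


E = 1 + 4*s^2 - 12*s^3 + 9*s^4; F = 0; G = 1
Gamma^k_ij = (1/2) g^{kl} (d_i g_jl + d_j g_il - d_l g_ij), with g^inv = (1/(EG-F^2)) [[G, -F], [-F, E]]
first partials: E_s = 8*s - 36*s^2 + 36*s^3, E_t = 0, F_s = 0, F_t = 0, G_s = 0, G_t = 0
D = EG - F^2 = 1 + 4*s^2 - 12*s^3 + 9*s^4
expanded: Gamma^s_ss = (G E_s - 2F F_s + F E_t)/(2D), Gamma^s_st = (G E_t - F G_s)/(2D), Gamma^s_tt = (2G F_t - G G_s - F G_t)/(2D), Gamma^t_ss = (2E F_s - E E_t - F E_s)/(2D), Gamma^t_st = (E G_s - F E_t)/(2D), Gamma^t_tt = (E G_t - 2F F_t + F G_s)/(2D); substitute and cancel common factors

Answer: Gamma_sss = (18*s^3 - 18*s^2 + 4*s)/(9*s^4 - 12*s^3 + 4*s^2 + 1), Gamma_sst = 0, Gamma_stt = 0, Gamma_tss = 0, Gamma_tst = 0, Gamma_ttt = 0


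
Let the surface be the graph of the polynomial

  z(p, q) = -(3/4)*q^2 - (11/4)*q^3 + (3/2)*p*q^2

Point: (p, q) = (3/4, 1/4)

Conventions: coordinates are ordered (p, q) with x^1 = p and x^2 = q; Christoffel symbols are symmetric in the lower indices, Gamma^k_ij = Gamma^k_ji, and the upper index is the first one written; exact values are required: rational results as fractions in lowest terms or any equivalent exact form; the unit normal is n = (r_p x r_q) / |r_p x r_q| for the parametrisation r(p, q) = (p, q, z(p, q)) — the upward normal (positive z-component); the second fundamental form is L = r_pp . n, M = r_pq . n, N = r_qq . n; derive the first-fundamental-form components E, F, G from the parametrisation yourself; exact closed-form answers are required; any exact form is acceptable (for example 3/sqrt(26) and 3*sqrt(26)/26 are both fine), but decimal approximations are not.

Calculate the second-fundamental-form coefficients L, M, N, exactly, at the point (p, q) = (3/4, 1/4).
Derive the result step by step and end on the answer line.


z_p = 3/32, z_q = -21/64, z_pp = 0, z_pq = 3/4, z_qq = -27/8
E = 1033/1024, F = -63/2048, G = 4537/4096; answer radicand W^2 = 4573/4096
unnormalised second-form numerators: l = 0, m = 3/4, n = -27/8; L = l/sqrt(4573/4096), and similarly M = m/sqrt(W^2), N = n/sqrt(W^2)

Answer: L = 0, M = 48*sqrt(4573)/4573, N = -216*sqrt(4573)/4573


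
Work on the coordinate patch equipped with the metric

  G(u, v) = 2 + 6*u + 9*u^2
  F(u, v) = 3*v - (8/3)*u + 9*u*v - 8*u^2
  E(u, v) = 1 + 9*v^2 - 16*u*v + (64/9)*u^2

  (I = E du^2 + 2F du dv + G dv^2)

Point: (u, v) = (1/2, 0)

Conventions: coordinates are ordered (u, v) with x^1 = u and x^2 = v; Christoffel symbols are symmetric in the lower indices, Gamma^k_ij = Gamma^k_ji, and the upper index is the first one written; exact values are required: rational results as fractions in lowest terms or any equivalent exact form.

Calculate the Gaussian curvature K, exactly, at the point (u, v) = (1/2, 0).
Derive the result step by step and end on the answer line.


E = 25/9, F = -10/3, G = 29/4, EG - F^2 = 325/36 at the point
E_u = 64/9, E_v = -8, F_u = -32/3, F_v = 15/2, G_u = 15, G_v = 0
E_vv = 18, F_uv = 9, G_uu = 18
K follows from Brioschi's formula, (det M1 - det M2)/(EG - F^2)^2.
M1 = [[-E_vv/2 + F_uv - G_uu/2, E_u/2, F_u - E_v/2], [F_v - G_u/2, E, F], [G_v/2, F, G]] = [[-9, 32/9, -20/3], [0, 25/9, -10/3], [0, -10/3, 29/4]]; det M1 = -325/4
M2 = [[0, E_v/2, G_u/2], [E_v/2, E, F], [G_u/2, F, G]] = [[0, -4, 15/2], [-4, 25/9, -10/3], [15/2, -10/3, 29/4]]; det M2 = -289/4
det M1 - det M2 = -9; K = -9 / (325/36)^2 = -11664/105625

Answer: K = -11664/105625


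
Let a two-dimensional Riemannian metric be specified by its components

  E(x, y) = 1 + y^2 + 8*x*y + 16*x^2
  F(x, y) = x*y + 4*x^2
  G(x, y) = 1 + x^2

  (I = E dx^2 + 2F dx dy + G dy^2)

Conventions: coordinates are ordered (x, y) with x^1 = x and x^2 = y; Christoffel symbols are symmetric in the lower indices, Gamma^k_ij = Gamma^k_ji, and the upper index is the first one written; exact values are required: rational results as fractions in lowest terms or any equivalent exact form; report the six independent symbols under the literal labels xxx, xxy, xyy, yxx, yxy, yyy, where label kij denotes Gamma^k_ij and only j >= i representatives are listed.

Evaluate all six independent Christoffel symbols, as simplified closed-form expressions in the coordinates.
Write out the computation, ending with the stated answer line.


E = 1 + y^2 + 8*x*y + 16*x^2; F = x*y + 4*x^2; G = 1 + x^2
Gamma^k_ij = (1/2) g^{kl} (d_i g_jl + d_j g_il - d_l g_ij), with g^inv = (1/(EG-F^2)) [[G, -F], [-F, E]]
first partials: E_x = 8*y + 32*x, E_y = 2*y + 8*x, F_x = y + 8*x, F_y = x, G_x = 2*x, G_y = 0
D = EG - F^2 = 1 + y^2 + 8*x*y + 17*x^2
expanded: Gamma^x_xx = (G E_x - 2F F_x + F E_y)/(2D), Gamma^x_xy = (G E_y - F G_x)/(2D), Gamma^x_yy = (2G F_y - G G_x - F G_y)/(2D), Gamma^y_xx = (2E F_x - E E_y - F E_x)/(2D), Gamma^y_xy = (E G_x - F E_y)/(2D), Gamma^y_yy = (E G_y - 2F F_y + F G_x)/(2D); substitute and cancel common factors

Answer: Gamma_xxx = (16*x + 4*y)/(17*x^2 + 8*x*y + y^2 + 1), Gamma_xxy = (4*x + y)/(17*x^2 + 8*x*y + y^2 + 1), Gamma_xyy = 0, Gamma_yxx = 4*x/(17*x^2 + 8*x*y + y^2 + 1), Gamma_yxy = x/(17*x^2 + 8*x*y + y^2 + 1), Gamma_yyy = 0


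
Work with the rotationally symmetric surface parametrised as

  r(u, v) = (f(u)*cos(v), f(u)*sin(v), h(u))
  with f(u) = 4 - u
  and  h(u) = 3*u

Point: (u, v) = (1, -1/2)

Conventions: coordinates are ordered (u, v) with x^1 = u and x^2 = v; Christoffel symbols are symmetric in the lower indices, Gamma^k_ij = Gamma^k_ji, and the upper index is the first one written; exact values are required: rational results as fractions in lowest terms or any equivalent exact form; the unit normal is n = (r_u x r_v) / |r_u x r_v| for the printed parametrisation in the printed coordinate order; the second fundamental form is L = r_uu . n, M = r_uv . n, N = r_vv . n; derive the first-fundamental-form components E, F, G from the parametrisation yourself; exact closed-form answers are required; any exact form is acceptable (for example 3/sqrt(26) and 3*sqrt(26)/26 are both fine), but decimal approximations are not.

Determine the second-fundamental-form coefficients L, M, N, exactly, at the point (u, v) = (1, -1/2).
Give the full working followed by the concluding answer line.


f = 3, f' = -1, f'' = 0, h' = 3, h'' = 0
E = 10, F = 0, G = 9; answer radicand W^2 = 10
unnormalised second-form numerators: l = 0, m = 0, n = 9; L = l/sqrt(10), and similarly M = m/sqrt(W^2), N = n/sqrt(W^2)

Answer: L = 0, M = 0, N = 9*sqrt(10)/10


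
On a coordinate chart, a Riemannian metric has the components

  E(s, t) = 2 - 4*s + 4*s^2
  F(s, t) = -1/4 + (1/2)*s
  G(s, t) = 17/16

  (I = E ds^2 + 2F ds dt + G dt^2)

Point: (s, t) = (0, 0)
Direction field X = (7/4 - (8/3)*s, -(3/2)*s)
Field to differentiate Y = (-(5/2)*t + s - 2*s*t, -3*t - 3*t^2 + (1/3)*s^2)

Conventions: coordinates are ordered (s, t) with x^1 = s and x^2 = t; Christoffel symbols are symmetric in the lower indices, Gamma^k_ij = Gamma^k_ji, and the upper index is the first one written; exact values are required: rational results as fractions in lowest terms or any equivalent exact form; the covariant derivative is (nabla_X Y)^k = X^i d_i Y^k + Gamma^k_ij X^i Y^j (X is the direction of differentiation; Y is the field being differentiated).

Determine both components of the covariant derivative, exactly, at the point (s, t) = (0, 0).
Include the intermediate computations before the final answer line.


E = 2, F = -1/4, G = 17/16 at the point
E_s = -4, E_t = 0, F_s = 1/2, F_t = 0, G_s = 0, G_t = 0
EG - F^2 = 33/16;  g^inv = (16/33) * [[17/16, 1/4], [1/4, 2]]
first-kind symbols [ij,l] = (1/2)(d_i g_jl + d_j g_il - d_l g_ij): [ss,s] = E_s/2 = -2, [ss,t] = F_s - E_t/2 = 1/2, [st,s] = E_t/2 = 0, [st,t] = G_s/2 = 0, [tt,s] = F_t - G_s/2 = 0, [tt,t] = G_t/2 = 0
Gamma^s_ij = (G*[ij,s] - F*[ij,t])/(EG - F^2), Gamma^t_ij = (E*[ij,t] - F*[ij,s])/(EG - F^2)
Gamma_sss = -32/33, Gamma_sst = 0, Gamma_stt = 0, Gamma_tss = 8/33, Gamma_tst = 0, Gamma_ttt = 0
X = (7/4, 0), Y = (0, 0) at the point

Answer: (nabla_X Y)^s = 7/4, (nabla_X Y)^t = 0


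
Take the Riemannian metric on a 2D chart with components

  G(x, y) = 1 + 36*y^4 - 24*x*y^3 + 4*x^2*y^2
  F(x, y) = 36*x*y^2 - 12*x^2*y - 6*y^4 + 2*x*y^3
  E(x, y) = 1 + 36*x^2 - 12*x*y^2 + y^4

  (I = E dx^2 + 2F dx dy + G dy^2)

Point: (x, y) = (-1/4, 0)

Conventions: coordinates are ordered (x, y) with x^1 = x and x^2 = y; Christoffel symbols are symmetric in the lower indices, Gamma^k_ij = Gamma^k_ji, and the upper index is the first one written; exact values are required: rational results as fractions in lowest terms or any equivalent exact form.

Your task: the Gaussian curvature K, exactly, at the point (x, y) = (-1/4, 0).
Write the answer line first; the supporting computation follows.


Answer: K = 48/169

E = 13/4, F = 0, G = 1, EG - F^2 = 13/4 at the point
E_x = -18, E_y = 0, F_x = 0, F_y = -3/4, G_x = 0, G_y = 0
E_yy = 6, F_xy = 6, G_xx = 0
K follows from Brioschi's formula, (det M1 - det M2)/(EG - F^2)^2.
M1 = [[-E_yy/2 + F_xy - G_xx/2, E_x/2, F_x - E_y/2], [F_y - G_x/2, E, F], [G_y/2, F, G]] = [[3, -9, 0], [-3/4, 13/4, 0], [0, 0, 1]]; det M1 = 3
M2 = [[0, E_y/2, G_x/2], [E_y/2, E, F], [G_x/2, F, G]] = [[0, 0, 0], [0, 13/4, 0], [0, 0, 1]]; det M2 = 0
det M1 - det M2 = 3; K = 3 / (13/4)^2 = 48/169


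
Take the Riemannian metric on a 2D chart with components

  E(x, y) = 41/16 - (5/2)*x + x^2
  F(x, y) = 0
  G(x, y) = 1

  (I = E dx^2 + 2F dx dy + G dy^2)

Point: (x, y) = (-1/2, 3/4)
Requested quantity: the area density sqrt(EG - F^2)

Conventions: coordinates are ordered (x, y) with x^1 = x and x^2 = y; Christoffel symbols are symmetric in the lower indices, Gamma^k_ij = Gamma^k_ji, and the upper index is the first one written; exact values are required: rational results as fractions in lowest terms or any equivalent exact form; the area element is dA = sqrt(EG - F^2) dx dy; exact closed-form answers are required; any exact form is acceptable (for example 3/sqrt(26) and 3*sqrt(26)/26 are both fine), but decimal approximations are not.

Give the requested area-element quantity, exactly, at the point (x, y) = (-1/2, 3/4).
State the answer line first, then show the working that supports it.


Answer: sqrt(EG - F^2) = sqrt(65)/4

E = 65/16, F = 0, G = 1; EG - F^2 = 65/16


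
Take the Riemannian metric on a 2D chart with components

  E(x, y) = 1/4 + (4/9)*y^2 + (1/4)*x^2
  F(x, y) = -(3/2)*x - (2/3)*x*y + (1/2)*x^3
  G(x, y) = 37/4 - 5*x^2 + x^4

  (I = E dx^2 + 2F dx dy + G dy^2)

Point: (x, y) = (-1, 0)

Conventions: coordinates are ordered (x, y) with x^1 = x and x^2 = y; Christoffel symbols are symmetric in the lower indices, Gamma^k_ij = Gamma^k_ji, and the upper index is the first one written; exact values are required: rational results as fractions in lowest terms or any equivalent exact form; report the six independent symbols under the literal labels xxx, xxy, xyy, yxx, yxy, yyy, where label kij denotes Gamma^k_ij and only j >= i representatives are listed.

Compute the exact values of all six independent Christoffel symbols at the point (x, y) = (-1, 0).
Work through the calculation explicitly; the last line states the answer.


E = 1/2, F = 1, G = 21/4 at the point
E_x = -1/2, E_y = 0, F_x = 0, F_y = 2/3, G_x = 6, G_y = 0
EG - F^2 = 13/8;  g^inv = (8/13) * [[21/4, -1], [-1, 1/2]]
first-kind symbols [ij,l] = (1/2)(d_i g_jl + d_j g_il - d_l g_ij): [xx,x] = E_x/2 = -1/4, [xx,y] = F_x - E_y/2 = 0, [xy,x] = E_y/2 = 0, [xy,y] = G_x/2 = 3, [yy,x] = F_y - G_x/2 = -7/3, [yy,y] = G_y/2 = 0
Gamma^x_ij = (G*[ij,x] - F*[ij,y])/(EG - F^2), Gamma^y_ij = (E*[ij,y] - F*[ij,x])/(EG - F^2)

Answer: Gamma_xxx = -21/26, Gamma_xxy = -24/13, Gamma_xyy = -98/13, Gamma_yxx = 2/13, Gamma_yxy = 12/13, Gamma_yyy = 56/39


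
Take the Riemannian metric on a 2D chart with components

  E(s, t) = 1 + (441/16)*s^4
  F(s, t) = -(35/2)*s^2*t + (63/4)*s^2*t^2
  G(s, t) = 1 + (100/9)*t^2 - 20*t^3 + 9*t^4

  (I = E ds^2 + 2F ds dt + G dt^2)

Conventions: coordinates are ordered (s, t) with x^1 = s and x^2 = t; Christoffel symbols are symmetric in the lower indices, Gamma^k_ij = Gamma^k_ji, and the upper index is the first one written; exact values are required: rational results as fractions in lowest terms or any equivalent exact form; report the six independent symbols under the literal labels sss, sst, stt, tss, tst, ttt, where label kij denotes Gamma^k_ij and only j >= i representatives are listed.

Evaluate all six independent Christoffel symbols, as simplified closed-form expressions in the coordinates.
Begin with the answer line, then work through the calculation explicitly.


Answer: Gamma_sss = 7938*s^3/(3969*s^4 + 1296*t^4 - 2880*t^3 + 1600*t^2 + 144), Gamma_sst = 0, Gamma_stt = (4536*s^2*t - 2520*s^2)/(3969*s^4 + 1296*t^4 - 2880*t^3 + 1600*t^2 + 144), Gamma_tss = (4536*s*t^2 - 5040*s*t)/(3969*s^4 + 1296*t^4 - 2880*t^3 + 1600*t^2 + 144), Gamma_tst = 0, Gamma_ttt = (2592*t^3 - 4320*t^2 + 1600*t)/(3969*s^4 + 1296*t^4 - 2880*t^3 + 1600*t^2 + 144)

E = 1 + (441/16)*s^4; F = -(35/2)*s^2*t + (63/4)*s^2*t^2; G = 1 + (100/9)*t^2 - 20*t^3 + 9*t^4
Gamma^k_ij = (1/2) g^{kl} (d_i g_jl + d_j g_il - d_l g_ij), with g^inv = (1/(EG-F^2)) [[G, -F], [-F, E]]
first partials: E_s = (441/4)*s^3, E_t = 0, F_s = -35*s*t + (63/2)*s*t^2, F_t = -(35/2)*s^2 + (63/2)*s^2*t, G_s = 0, G_t = (200/9)*t - 60*t^2 + 36*t^3
D = EG - F^2 = 1 + (100/9)*t^2 - 20*t^3 + 9*t^4 + (441/16)*s^4
expanded: Gamma^s_ss = (G E_s - 2F F_s + F E_t)/(2D), Gamma^s_st = (G E_t - F G_s)/(2D), Gamma^s_tt = (2G F_t - G G_s - F G_t)/(2D), Gamma^t_ss = (2E F_s - E E_t - F E_s)/(2D), Gamma^t_st = (E G_s - F E_t)/(2D), Gamma^t_tt = (E G_t - 2F F_t + F G_s)/(2D); substitute and cancel common factors


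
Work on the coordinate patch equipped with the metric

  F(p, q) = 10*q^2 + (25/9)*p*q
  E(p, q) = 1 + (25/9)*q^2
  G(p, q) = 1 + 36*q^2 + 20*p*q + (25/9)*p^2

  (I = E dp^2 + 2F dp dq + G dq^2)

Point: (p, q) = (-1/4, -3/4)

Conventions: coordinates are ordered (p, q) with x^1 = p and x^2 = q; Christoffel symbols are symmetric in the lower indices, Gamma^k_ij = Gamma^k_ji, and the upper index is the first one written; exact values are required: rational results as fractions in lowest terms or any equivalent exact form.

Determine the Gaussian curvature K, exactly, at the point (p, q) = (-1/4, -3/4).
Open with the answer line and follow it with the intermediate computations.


Answer: K = -576/148225

E = 41/16, F = 295/48, G = 3625/144, EG - F^2 = 1925/72 at the point
E_p = 0, E_q = -25/6, F_p = -25/12, F_q = -565/36, G_p = -295/18, G_q = -59
E_qq = 50/9, F_pq = 25/9, G_pp = 50/9
Using the Brioschi determinant formula for K from the metric derivatives:
M1 = [[-E_qq/2 + F_pq - G_pp/2, E_p/2, F_p - E_q/2], [F_q - G_p/2, E, F], [G_q/2, F, G]] = [[-25/9, 0, 0], [-15/2, 41/16, 295/48], [-59/2, 295/48, 3625/144]]; det M1 = -48125/648
M2 = [[0, E_q/2, G_p/2], [E_q/2, E, F], [G_p/2, F, G]] = [[0, -25/12, -295/36], [-25/12, 41/16, 295/48], [-295/36, 295/48, 3625/144]]; det M2 = -46325/648
det M1 - det M2 = -25/9; K = -25/9 / (1925/72)^2 = -576/148225
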